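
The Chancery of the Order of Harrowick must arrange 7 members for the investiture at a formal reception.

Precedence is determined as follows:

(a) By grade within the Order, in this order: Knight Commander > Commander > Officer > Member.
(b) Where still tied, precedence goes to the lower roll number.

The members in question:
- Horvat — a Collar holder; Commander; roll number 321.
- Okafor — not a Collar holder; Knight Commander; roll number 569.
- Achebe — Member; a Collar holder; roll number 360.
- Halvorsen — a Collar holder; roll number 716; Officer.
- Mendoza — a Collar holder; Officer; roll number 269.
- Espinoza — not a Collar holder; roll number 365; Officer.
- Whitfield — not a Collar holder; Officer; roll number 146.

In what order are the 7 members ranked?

By grade within the Order: Okafor (Knight Commander); then Horvat (Commander); then Whitfield, Mendoza, Espinoza and Halvorsen (Officer); then Achebe (Member).
Among Whitfield, Mendoza, Espinoza and Halvorsen, by roll number (lower first): Whitfield (146) before Mendoza (269) before Espinoza (365) before Halvorsen (716).
Full order: Okafor, Horvat, Whitfield, Mendoza, Espinoza, Halvorsen, Achebe.

Okafor, Horvat, Whitfield, Mendoza, Espinoza, Halvorsen, Achebe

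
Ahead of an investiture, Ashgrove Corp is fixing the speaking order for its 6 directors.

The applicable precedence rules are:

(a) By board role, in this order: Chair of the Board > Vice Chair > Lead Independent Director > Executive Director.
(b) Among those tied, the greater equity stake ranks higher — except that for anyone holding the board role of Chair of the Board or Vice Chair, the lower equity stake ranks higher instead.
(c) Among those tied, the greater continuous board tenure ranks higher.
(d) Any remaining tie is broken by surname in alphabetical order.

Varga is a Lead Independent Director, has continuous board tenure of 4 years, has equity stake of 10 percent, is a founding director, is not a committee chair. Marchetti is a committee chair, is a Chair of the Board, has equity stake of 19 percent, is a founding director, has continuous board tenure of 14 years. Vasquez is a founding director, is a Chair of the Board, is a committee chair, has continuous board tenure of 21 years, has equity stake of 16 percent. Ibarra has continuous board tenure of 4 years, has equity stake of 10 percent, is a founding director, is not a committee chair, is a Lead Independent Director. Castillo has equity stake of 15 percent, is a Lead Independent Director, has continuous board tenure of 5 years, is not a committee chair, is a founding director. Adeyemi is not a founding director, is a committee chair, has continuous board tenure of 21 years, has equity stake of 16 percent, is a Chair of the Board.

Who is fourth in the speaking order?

By board role: Adeyemi, Vasquez and Marchetti (Chair of the Board); then Castillo, Ibarra and Varga (Lead Independent Director).
Among Adeyemi, Vasquez and Marchetti, by equity stake (lower first) (reversed rule for this group): Adeyemi and Vasquez (16 percent) before Marchetti (19 percent).
Adeyemi and Vasquez both have continuous board tenure 21 years, so the next rule applies.
Among Adeyemi and Vasquez, alphabetically by surname: Adeyemi before Vasquez.
Among Castillo, Ibarra and Varga, by equity stake (higher first): Castillo (15 percent) before Ibarra and Varga (10 percent).
Ibarra and Varga both have continuous board tenure 4 years, so the next rule applies.
Among Ibarra and Varga, alphabetically by surname: Ibarra before Varga.
Order: Adeyemi, Vasquez, Marchetti, Castillo, Ibarra, Varga.

Castillo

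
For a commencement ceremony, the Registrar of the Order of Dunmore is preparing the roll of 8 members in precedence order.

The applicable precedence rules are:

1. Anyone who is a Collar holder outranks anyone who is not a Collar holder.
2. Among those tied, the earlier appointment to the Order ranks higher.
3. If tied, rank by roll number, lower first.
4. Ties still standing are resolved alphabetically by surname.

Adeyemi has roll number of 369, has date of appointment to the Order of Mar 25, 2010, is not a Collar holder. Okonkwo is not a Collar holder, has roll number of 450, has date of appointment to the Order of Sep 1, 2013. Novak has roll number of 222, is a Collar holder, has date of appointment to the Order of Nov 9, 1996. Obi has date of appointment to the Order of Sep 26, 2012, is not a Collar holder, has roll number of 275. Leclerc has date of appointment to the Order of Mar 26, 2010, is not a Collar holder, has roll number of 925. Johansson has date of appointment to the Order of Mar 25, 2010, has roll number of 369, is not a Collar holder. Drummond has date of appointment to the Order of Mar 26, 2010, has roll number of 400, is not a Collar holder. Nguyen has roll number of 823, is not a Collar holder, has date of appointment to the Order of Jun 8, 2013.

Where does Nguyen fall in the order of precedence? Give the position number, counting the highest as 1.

By the first rule: Novak (a Collar holder); then Adeyemi, Johansson, Drummond, Leclerc, Obi, Nguyen and Okonkwo (each not a Collar holder).
Among Adeyemi, Johansson, Drummond, Leclerc, Obi, Nguyen and Okonkwo, by date of appointment to the Order (earlier first): Adeyemi and Johansson (Mar 25, 2010) before Drummond and Leclerc (Mar 26, 2010) before Obi (Sep 26, 2012) before Nguyen (Jun 8, 2013) before Okonkwo (Sep 1, 2013).
Adeyemi and Johansson both have roll number 369, so the next rule applies.
Among Adeyemi and Johansson, alphabetically by surname: Adeyemi before Johansson.
Among Drummond and Leclerc, by roll number (lower first): Drummond (400) before Leclerc (925).
Order: Novak, Adeyemi, Johansson, Drummond, Leclerc, Obi, Nguyen, Okonkwo. So position 7.

7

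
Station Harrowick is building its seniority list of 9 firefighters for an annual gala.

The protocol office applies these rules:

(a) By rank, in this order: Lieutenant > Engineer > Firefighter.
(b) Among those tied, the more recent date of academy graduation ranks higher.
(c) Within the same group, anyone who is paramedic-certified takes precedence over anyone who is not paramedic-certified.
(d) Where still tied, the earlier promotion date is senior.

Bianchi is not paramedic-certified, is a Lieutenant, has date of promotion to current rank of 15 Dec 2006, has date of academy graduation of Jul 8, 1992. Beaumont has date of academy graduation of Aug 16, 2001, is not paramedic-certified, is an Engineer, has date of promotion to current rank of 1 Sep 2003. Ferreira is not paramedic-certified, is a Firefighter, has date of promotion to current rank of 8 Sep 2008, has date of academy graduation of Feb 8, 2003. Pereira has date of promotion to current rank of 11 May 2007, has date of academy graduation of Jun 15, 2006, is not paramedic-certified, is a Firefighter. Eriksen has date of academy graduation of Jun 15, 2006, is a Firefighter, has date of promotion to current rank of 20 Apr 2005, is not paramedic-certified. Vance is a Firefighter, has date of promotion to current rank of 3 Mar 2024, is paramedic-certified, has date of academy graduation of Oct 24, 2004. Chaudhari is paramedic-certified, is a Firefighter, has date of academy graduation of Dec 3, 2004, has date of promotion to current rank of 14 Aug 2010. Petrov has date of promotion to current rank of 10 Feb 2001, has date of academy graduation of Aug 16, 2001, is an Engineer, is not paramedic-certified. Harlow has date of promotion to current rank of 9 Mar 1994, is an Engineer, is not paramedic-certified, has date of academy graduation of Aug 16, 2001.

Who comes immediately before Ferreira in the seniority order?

Vance

By rank: Bianchi (Lieutenant); then Harlow, Petrov and Beaumont (Engineer); then Eriksen, Pereira, Chaudhari, Vance and Ferreira (Firefighter).
Harlow, Petrov and Beaumont all have date of academy graduation Aug 16, 2001, so the next rule applies.
Harlow, Petrov and Beaumont are each not paramedic-certified, so the next rule applies.
Among Harlow, Petrov and Beaumont, by date of promotion to current rank (earlier first): Harlow (9 Mar 1994) before Petrov (10 Feb 2001) before Beaumont (1 Sep 2003).
Among Eriksen, Pereira, Chaudhari, Vance and Ferreira, by date of academy graduation (later first): Eriksen and Pereira (Jun 15, 2006) before Chaudhari (Dec 3, 2004) before Vance (Oct 24, 2004) before Ferreira (Feb 8, 2003).
Eriksen and Pereira are each not paramedic-certified, so the next rule applies.
Among Eriksen and Pereira, by date of promotion to current rank (earlier first): Eriksen (20 Apr 2005) before Pereira (11 May 2007).
Order: Bianchi, Harlow, Petrov, Beaumont, Eriksen, Pereira, Chaudhari, Vance, Ferreira.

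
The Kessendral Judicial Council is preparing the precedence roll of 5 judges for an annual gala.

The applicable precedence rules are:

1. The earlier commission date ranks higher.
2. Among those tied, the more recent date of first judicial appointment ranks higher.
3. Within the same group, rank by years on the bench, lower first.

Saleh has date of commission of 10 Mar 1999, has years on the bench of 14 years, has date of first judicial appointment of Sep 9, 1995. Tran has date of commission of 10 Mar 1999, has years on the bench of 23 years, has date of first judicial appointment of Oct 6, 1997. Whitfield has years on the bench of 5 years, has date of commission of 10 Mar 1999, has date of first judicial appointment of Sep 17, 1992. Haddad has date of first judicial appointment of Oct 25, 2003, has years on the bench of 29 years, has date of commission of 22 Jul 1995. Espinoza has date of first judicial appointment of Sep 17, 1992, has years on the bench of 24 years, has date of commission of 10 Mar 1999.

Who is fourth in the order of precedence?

Whitfield

By date of commission (earlier first): Haddad (22 Jul 1995); then Tran, Saleh, Whitfield and Espinoza (each 10 Mar 1999).
Among Tran, Saleh, Whitfield and Espinoza, by date of first judicial appointment (later first): Tran (Oct 6, 1997) before Saleh (Sep 9, 1995) before Whitfield and Espinoza (Sep 17, 1992).
Among Whitfield and Espinoza, by years on the bench (lower first): Whitfield (5 years) before Espinoza (24 years).
Order: Haddad, Tran, Saleh, Whitfield, Espinoza.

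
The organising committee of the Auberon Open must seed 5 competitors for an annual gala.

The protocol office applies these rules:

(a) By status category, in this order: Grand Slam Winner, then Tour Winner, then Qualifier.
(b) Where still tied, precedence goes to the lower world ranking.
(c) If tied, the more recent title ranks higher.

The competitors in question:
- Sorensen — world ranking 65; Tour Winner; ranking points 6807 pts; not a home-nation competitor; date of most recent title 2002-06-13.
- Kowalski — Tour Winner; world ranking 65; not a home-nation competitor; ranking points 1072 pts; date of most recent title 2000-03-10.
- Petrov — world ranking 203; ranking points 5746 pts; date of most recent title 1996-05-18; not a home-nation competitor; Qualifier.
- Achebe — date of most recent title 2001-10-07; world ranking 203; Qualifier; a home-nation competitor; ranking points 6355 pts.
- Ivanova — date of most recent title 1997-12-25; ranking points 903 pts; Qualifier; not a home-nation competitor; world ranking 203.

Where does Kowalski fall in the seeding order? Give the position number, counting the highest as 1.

2

By status category: Sorensen and Kowalski (Tour Winner); then Achebe, Ivanova and Petrov (Qualifier).
Sorensen and Kowalski both have world ranking 65, so the next rule applies.
Among Sorensen and Kowalski, by date of most recent title (later first): Sorensen (2002-06-13) before Kowalski (2000-03-10).
Achebe, Ivanova and Petrov all have world ranking 203, so the next rule applies.
Among Achebe, Ivanova and Petrov, by date of most recent title (later first): Achebe (2001-10-07) before Ivanova (1997-12-25) before Petrov (1996-05-18).
Order: Sorensen, Kowalski, Achebe, Ivanova, Petrov. So position 2.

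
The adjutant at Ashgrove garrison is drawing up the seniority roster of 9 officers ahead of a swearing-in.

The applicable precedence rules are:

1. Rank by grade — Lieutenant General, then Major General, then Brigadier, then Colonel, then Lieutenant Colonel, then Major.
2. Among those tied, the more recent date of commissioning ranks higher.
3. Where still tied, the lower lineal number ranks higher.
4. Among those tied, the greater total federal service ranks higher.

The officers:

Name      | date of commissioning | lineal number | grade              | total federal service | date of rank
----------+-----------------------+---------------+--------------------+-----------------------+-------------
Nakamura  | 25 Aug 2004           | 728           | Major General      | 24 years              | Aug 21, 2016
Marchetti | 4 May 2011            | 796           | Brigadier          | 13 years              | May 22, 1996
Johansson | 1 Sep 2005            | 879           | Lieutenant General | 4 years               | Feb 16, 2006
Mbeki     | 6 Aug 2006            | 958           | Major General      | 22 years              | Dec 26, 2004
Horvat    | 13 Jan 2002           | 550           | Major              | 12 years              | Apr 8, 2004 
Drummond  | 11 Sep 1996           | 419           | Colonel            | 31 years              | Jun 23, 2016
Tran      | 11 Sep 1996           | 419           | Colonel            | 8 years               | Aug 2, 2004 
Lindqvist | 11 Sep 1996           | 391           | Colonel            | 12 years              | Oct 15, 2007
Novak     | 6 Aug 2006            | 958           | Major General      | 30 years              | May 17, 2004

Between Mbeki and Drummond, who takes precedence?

Mbeki

By grade: Johansson (Lieutenant General); then Novak, Mbeki and Nakamura (Major General); then Marchetti (Brigadier); then Lindqvist, Drummond and Tran (Colonel); then Horvat (Major).
Among Novak, Mbeki and Nakamura, by date of commissioning (later first): Novak and Mbeki (6 Aug 2006) before Nakamura (25 Aug 2004).
Novak and Mbeki both have lineal number 958, so the next rule applies.
Among Novak and Mbeki, by total federal service (higher first): Novak (30 years) before Mbeki (22 years).
Lindqvist, Drummond and Tran all have date of commissioning 11 Sep 1996, so the next rule applies.
Among Lindqvist, Drummond and Tran, by lineal number (lower first): Lindqvist (391) before Drummond and Tran (419).
Among Drummond and Tran, by total federal service (higher first): Drummond (31 years) before Tran (8 years).
So Mbeki takes precedence.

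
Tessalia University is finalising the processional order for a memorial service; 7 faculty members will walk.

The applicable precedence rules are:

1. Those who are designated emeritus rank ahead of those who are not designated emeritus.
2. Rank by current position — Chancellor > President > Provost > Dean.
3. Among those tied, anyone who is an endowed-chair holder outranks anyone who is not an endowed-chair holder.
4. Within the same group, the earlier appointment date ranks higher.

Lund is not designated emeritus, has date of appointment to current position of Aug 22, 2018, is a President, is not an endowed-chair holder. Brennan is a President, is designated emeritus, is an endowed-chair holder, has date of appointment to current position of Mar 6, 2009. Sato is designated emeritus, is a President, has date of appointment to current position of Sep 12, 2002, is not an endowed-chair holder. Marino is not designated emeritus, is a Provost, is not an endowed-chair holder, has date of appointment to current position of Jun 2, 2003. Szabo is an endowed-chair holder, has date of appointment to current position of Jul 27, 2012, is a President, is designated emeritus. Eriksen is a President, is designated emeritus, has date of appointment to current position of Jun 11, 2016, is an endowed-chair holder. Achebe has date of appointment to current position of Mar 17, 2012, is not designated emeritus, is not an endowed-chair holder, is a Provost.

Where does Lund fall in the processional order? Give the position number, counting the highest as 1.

By the first rule: Brennan, Szabo, Eriksen and Sato (each designated emeritus); then Lund, Marino and Achebe (each not designated emeritus).
Brennan, Szabo, Eriksen and Sato are each President, so the next rule applies.
Among Brennan, Szabo, Eriksen and Sato, an endowed-chair holder before not an endowed-chair holder: Brennan, Szabo and Eriksen (an endowed-chair holder) before Sato (not an endowed-chair holder).
Among Brennan, Szabo and Eriksen, by date of appointment to current position (earlier first): Brennan (Mar 6, 2009) before Szabo (Jul 27, 2012) before Eriksen (Jun 11, 2016).
Among Lund, Marino and Achebe, by current position: Lund (President) before Marino and Achebe (Provost).
Marino and Achebe are each not an endowed-chair holder, so the next rule applies.
Among Marino and Achebe, by date of appointment to current position (earlier first): Marino (Jun 2, 2003) before Achebe (Mar 17, 2012).
Order: Brennan, Szabo, Eriksen, Sato, Lund, Marino, Achebe. So position 5.

5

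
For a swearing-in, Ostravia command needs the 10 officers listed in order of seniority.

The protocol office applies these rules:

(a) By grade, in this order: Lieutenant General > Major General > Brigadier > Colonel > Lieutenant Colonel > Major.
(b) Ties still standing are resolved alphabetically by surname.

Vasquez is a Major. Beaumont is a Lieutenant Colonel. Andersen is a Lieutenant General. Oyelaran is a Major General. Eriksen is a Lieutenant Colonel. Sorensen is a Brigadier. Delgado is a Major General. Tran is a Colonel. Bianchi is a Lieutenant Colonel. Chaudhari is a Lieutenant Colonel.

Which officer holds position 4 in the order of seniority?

Sorensen

By grade: Andersen (Lieutenant General); then Delgado and Oyelaran (Major General); then Sorensen (Brigadier); then Tran (Colonel); then Beaumont, Bianchi, Chaudhari and Eriksen (Lieutenant Colonel); then Vasquez (Major).
Among Delgado and Oyelaran, alphabetically by surname: Delgado before Oyelaran.
Among Beaumont, Bianchi, Chaudhari and Eriksen, alphabetically by surname: Beaumont before Bianchi before Chaudhari before Eriksen.
Order: Andersen, Delgado, Oyelaran, Sorensen, Tran, Beaumont, Bianchi, Chaudhari, Eriksen, Vasquez.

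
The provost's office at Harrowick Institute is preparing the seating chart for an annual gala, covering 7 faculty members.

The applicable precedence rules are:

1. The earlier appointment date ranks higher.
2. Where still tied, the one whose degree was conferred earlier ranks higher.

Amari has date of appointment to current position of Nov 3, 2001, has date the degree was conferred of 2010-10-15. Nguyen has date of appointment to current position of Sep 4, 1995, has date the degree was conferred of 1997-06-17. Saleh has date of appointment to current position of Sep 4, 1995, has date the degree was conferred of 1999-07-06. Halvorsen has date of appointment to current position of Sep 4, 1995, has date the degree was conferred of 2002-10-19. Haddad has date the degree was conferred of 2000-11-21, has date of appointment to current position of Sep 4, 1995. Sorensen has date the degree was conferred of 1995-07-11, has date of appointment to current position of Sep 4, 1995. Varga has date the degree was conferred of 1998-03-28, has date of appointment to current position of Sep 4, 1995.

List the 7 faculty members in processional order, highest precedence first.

Sorensen, Nguyen, Varga, Saleh, Haddad, Halvorsen, Amari

By date of appointment to current position (earlier first): Sorensen, Nguyen, Varga, Saleh, Haddad and Halvorsen (each Sep 4, 1995); then Amari (Nov 3, 2001).
Among Sorensen, Nguyen, Varga, Saleh, Haddad and Halvorsen, by date the degree was conferred (earlier first): Sorensen (1995-07-11) before Nguyen (1997-06-17) before Varga (1998-03-28) before Saleh (1999-07-06) before Haddad (2000-11-21) before Halvorsen (2002-10-19).
Full order: Sorensen, Nguyen, Varga, Saleh, Haddad, Halvorsen, Amari.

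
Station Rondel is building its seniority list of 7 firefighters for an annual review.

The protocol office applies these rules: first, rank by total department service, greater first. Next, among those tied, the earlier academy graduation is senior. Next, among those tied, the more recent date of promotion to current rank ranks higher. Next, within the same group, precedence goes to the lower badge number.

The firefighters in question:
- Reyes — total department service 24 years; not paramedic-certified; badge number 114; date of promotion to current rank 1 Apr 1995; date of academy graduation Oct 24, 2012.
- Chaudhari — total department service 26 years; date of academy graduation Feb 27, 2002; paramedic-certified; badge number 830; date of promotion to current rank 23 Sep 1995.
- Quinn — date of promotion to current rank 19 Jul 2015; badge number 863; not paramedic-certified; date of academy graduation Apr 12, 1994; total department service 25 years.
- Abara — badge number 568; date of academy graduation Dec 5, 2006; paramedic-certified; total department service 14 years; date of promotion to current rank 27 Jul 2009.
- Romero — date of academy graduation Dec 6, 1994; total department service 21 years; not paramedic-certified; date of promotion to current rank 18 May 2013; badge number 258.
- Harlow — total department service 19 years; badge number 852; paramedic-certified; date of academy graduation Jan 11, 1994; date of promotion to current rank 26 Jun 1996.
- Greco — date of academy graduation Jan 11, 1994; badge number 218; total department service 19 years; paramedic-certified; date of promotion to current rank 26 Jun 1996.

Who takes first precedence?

Chaudhari

By total department service (higher first): Chaudhari (26 years); then Quinn (25 years); then Reyes (24 years); then Romero (21 years); then Greco and Harlow (both 19 years); then Abara (14 years).
Greco and Harlow both have date of academy graduation Jan 11, 1994, so the next rule applies.
Greco and Harlow both have date of promotion to current rank 26 Jun 1996, so the next rule applies.
Among Greco and Harlow, by badge number (lower first): Greco (218) before Harlow (852).
Order: Chaudhari, Quinn, Reyes, Romero, Greco, Harlow, Abara.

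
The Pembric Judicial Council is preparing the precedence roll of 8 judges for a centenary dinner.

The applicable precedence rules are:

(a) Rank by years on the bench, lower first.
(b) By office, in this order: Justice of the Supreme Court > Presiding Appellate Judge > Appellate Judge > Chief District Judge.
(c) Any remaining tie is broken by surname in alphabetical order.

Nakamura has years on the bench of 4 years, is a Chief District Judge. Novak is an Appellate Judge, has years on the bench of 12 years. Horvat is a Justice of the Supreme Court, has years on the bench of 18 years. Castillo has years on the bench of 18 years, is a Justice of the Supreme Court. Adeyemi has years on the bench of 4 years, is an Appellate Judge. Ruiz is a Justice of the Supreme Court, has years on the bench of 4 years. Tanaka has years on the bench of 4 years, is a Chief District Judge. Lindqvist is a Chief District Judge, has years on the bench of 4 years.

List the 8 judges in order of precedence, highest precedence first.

By years on the bench (lower first): Ruiz, Adeyemi, Lindqvist, Nakamura and Tanaka (each 4 years); then Novak (12 years); then Castillo and Horvat (both 18 years).
Among Ruiz, Adeyemi, Lindqvist, Nakamura and Tanaka, by office: Ruiz (Justice of the Supreme Court) before Adeyemi (Appellate Judge) before Lindqvist, Nakamura and Tanaka (Chief District Judge).
Among Lindqvist, Nakamura and Tanaka, alphabetically by surname: Lindqvist before Nakamura before Tanaka.
Castillo and Horvat are each Justice of the Supreme Court, so the next rule applies.
Among Castillo and Horvat, alphabetically by surname: Castillo before Horvat.
Full order: Ruiz, Adeyemi, Lindqvist, Nakamura, Tanaka, Novak, Castillo, Horvat.

Ruiz, Adeyemi, Lindqvist, Nakamura, Tanaka, Novak, Castillo, Horvat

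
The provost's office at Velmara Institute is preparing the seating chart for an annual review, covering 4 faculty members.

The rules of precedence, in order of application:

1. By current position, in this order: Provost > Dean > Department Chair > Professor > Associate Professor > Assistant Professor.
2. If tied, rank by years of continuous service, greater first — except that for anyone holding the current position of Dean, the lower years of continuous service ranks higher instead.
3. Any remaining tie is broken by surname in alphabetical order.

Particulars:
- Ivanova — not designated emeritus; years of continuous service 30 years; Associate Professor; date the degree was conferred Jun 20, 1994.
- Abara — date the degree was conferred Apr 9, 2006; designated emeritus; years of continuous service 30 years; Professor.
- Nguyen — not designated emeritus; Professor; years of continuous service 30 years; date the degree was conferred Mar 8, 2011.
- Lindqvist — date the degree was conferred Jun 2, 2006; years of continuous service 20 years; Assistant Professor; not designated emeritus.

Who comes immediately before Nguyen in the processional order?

Abara

By current position: Abara and Nguyen (Professor); then Ivanova (Associate Professor); then Lindqvist (Assistant Professor).
Abara and Nguyen both have years of continuous service 30 years, so the next rule applies.
Among Abara and Nguyen, alphabetically by surname: Abara before Nguyen.
Order: Abara, Nguyen, Ivanova, Lindqvist.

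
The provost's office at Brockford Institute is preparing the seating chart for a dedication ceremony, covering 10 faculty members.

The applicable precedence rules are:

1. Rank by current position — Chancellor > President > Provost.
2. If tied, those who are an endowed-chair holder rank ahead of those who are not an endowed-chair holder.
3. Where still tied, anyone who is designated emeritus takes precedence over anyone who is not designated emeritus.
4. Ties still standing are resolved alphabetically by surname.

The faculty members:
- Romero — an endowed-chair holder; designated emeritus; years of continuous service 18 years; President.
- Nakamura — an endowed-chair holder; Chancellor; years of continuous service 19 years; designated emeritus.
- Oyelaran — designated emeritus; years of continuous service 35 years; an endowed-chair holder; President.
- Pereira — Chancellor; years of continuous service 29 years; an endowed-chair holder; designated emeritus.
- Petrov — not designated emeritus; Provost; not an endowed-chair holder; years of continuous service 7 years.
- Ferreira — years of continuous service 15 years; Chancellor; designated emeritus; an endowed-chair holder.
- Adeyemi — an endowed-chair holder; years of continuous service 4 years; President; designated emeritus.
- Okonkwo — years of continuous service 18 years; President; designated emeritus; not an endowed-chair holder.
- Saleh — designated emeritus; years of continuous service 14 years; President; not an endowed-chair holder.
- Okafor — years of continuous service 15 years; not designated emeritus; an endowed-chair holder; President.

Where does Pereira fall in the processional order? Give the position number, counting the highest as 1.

3

By current position: Ferreira, Nakamura and Pereira (Chancellor); then Adeyemi, Oyelaran, Romero, Okafor, Okonkwo and Saleh (President); then Petrov (Provost).
Ferreira, Nakamura and Pereira are each an endowed-chair holder, so the next rule applies.
Ferreira, Nakamura and Pereira are each designated emeritus, so the next rule applies.
Among Ferreira, Nakamura and Pereira, alphabetically by surname: Ferreira before Nakamura before Pereira.
Among Adeyemi, Oyelaran, Romero, Okafor, Okonkwo and Saleh, an endowed-chair holder before not an endowed-chair holder: Adeyemi, Oyelaran, Romero and Okafor (an endowed-chair holder) before Okonkwo and Saleh (not an endowed-chair holder).
Among Adeyemi, Oyelaran, Romero and Okafor, designated emeritus before not designated emeritus: Adeyemi, Oyelaran and Romero (designated emeritus) before Okafor (not designated emeritus).
Among Adeyemi, Oyelaran and Romero, alphabetically by surname: Adeyemi before Oyelaran before Romero.
Okonkwo and Saleh are each designated emeritus, so the next rule applies.
Among Okonkwo and Saleh, alphabetically by surname: Okonkwo before Saleh.
Order: Ferreira, Nakamura, Pereira, Adeyemi, Oyelaran, Romero, Okafor, Okonkwo, Saleh, Petrov. So position 3.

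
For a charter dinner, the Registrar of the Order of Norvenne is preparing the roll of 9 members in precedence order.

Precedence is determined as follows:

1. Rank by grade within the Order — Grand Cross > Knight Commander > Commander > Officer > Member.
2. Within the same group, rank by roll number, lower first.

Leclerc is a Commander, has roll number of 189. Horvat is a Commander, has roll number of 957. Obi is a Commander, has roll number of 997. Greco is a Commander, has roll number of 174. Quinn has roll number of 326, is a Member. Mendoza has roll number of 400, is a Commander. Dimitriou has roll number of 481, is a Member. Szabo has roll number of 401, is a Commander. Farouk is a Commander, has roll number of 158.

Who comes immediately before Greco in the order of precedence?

By grade within the Order: Farouk, Greco, Leclerc, Mendoza, Szabo, Horvat and Obi (Commander); then Quinn and Dimitriou (Member).
Among Farouk, Greco, Leclerc, Mendoza, Szabo, Horvat and Obi, by roll number (lower first): Farouk (158) before Greco (174) before Leclerc (189) before Mendoza (400) before Szabo (401) before Horvat (957) before Obi (997).
Among Quinn and Dimitriou, by roll number (lower first): Quinn (326) before Dimitriou (481).
Order: Farouk, Greco, Leclerc, Mendoza, Szabo, Horvat, Obi, Quinn, Dimitriou.

Farouk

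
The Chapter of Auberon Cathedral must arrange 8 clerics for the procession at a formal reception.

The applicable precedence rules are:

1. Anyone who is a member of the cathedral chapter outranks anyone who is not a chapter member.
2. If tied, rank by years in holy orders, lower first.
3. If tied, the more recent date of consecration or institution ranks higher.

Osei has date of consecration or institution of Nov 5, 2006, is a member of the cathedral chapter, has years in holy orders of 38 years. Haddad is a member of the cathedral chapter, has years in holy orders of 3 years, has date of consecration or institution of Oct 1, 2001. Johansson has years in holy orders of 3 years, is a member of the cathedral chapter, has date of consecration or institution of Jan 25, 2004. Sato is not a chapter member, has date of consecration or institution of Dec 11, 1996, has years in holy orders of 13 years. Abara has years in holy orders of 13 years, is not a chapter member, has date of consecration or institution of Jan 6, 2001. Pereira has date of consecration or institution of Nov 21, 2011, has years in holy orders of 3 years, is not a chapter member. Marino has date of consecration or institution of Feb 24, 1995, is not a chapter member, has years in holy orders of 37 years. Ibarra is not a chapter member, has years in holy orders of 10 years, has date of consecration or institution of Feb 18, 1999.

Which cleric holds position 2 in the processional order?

By the first rule: Johansson, Haddad and Osei (each a member of the cathedral chapter); then Pereira, Ibarra, Abara, Sato and Marino (each not a chapter member).
Among Johansson, Haddad and Osei, by years in holy orders (lower first): Johansson and Haddad (3 years) before Osei (38 years).
Among Johansson and Haddad, by date of consecration or institution (later first): Johansson (Jan 25, 2004) before Haddad (Oct 1, 2001).
Among Pereira, Ibarra, Abara, Sato and Marino, by years in holy orders (lower first): Pereira (3 years) before Ibarra (10 years) before Abara and Sato (13 years) before Marino (37 years).
Among Abara and Sato, by date of consecration or institution (later first): Abara (Jan 6, 2001) before Sato (Dec 11, 1996).
Order: Johansson, Haddad, Osei, Pereira, Ibarra, Abara, Sato, Marino.

Haddad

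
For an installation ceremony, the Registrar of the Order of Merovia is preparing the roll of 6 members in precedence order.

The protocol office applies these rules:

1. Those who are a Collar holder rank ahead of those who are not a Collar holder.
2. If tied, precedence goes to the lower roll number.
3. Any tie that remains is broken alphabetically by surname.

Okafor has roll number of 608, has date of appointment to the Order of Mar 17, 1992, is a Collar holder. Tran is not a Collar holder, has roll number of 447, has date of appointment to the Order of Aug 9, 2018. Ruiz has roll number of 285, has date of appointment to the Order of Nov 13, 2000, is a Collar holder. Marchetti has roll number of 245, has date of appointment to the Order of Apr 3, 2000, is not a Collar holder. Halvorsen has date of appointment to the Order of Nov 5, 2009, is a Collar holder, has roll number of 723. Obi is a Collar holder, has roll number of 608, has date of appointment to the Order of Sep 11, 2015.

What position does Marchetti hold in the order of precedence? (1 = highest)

5

By the first rule: Ruiz, Obi, Okafor and Halvorsen (each a Collar holder); then Marchetti and Tran (both not a Collar holder).
Among Ruiz, Obi, Okafor and Halvorsen, by roll number (lower first): Ruiz (285) before Obi and Okafor (608) before Halvorsen (723).
Among Obi and Okafor, alphabetically by surname: Obi before Okafor.
Among Marchetti and Tran, by roll number (lower first): Marchetti (245) before Tran (447).
Order: Ruiz, Obi, Okafor, Halvorsen, Marchetti, Tran. So position 5.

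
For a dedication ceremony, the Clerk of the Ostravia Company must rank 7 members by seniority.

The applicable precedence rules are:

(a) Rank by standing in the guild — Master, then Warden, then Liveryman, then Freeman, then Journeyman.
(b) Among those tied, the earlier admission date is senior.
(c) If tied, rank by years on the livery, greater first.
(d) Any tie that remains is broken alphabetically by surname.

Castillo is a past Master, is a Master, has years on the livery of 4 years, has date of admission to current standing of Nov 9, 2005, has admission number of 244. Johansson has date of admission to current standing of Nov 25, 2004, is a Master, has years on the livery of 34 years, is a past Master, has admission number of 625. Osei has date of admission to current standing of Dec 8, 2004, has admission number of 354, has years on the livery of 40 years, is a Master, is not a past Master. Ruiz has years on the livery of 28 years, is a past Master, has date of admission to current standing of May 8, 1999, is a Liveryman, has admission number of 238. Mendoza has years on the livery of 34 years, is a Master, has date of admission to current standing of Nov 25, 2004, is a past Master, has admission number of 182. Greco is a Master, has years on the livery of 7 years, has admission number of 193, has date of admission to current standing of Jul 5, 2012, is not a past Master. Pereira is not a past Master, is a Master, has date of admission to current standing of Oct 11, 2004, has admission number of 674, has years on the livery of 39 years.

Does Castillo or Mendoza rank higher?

Mendoza

By standing in the guild: Pereira, Johansson, Mendoza, Osei, Castillo and Greco (Master); then Ruiz (Liveryman).
Among Pereira, Johansson, Mendoza, Osei, Castillo and Greco, by date of admission to current standing (earlier first): Pereira (Oct 11, 2004) before Johansson and Mendoza (Nov 25, 2004) before Osei (Dec 8, 2004) before Castillo (Nov 9, 2005) before Greco (Jul 5, 2012).
Johansson and Mendoza both have years on the livery 34 years, so the next rule applies.
Among Johansson and Mendoza, alphabetically by surname: Johansson before Mendoza.
So Mendoza takes precedence.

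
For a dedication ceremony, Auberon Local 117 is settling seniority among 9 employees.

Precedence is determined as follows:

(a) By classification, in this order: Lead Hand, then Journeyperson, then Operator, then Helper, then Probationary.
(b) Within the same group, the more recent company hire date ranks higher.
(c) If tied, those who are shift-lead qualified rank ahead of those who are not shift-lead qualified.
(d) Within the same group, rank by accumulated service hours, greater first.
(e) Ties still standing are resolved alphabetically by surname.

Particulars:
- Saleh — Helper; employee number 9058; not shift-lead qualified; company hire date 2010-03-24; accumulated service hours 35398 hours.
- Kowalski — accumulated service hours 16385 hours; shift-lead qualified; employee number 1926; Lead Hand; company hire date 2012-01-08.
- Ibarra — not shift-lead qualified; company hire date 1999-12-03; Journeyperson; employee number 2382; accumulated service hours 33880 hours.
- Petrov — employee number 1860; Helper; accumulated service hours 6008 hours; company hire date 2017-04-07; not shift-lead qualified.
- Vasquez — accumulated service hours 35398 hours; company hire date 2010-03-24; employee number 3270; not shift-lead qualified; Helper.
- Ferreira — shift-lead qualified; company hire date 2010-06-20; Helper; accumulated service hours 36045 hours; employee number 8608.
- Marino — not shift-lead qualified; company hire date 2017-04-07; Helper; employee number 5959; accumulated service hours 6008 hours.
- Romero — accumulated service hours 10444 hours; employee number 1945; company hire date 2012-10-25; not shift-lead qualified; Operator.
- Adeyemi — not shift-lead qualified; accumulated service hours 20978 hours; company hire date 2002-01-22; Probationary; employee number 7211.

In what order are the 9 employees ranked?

By classification: Kowalski (Lead Hand); then Ibarra (Journeyperson); then Romero (Operator); then Marino, Petrov, Ferreira, Saleh and Vasquez (Helper); then Adeyemi (Probationary).
Among Marino, Petrov, Ferreira, Saleh and Vasquez, by company hire date (later first): Marino and Petrov (2017-04-07) before Ferreira (2010-06-20) before Saleh and Vasquez (2010-03-24).
Marino and Petrov are each not shift-lead qualified, so the next rule applies.
Marino and Petrov both have accumulated service hours 6008 hours, so the next rule applies.
Among Marino and Petrov, alphabetically by surname: Marino before Petrov.
Saleh and Vasquez are each not shift-lead qualified, so the next rule applies.
Saleh and Vasquez both have accumulated service hours 35398 hours, so the next rule applies.
Among Saleh and Vasquez, alphabetically by surname: Saleh before Vasquez.
Full order: Kowalski, Ibarra, Romero, Marino, Petrov, Ferreira, Saleh, Vasquez, Adeyemi.

Kowalski, Ibarra, Romero, Marino, Petrov, Ferreira, Saleh, Vasquez, Adeyemi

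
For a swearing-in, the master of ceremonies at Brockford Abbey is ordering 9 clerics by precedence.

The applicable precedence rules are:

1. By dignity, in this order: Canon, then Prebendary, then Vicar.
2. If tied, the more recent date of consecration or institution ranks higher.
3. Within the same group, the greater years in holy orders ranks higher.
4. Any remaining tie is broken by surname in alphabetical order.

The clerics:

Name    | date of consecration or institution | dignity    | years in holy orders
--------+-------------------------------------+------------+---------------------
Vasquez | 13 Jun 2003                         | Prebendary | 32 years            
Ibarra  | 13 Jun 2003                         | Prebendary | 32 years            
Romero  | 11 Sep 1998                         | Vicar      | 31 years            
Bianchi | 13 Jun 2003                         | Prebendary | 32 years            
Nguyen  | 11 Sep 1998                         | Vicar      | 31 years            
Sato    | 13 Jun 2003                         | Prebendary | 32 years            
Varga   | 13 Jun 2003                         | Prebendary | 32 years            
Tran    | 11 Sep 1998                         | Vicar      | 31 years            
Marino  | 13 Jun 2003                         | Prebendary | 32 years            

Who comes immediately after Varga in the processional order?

By dignity: Bianchi, Ibarra, Marino, Sato, Varga and Vasquez (Prebendary); then Nguyen, Romero and Tran (Vicar).
Bianchi, Ibarra, Marino, Sato, Varga and Vasquez all have date of consecration or institution 13 Jun 2003, so the next rule applies.
Bianchi, Ibarra, Marino, Sato, Varga and Vasquez all have years in holy orders 32 years, so the next rule applies.
Among Bianchi, Ibarra, Marino, Sato, Varga and Vasquez, alphabetically by surname: Bianchi before Ibarra before Marino before Sato before Varga before Vasquez.
Nguyen, Romero and Tran all have date of consecration or institution 11 Sep 1998, so the next rule applies.
Nguyen, Romero and Tran all have years in holy orders 31 years, so the next rule applies.
Among Nguyen, Romero and Tran, alphabetically by surname: Nguyen before Romero before Tran.
Order: Bianchi, Ibarra, Marino, Sato, Varga, Vasquez, Nguyen, Romero, Tran.

Vasquez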